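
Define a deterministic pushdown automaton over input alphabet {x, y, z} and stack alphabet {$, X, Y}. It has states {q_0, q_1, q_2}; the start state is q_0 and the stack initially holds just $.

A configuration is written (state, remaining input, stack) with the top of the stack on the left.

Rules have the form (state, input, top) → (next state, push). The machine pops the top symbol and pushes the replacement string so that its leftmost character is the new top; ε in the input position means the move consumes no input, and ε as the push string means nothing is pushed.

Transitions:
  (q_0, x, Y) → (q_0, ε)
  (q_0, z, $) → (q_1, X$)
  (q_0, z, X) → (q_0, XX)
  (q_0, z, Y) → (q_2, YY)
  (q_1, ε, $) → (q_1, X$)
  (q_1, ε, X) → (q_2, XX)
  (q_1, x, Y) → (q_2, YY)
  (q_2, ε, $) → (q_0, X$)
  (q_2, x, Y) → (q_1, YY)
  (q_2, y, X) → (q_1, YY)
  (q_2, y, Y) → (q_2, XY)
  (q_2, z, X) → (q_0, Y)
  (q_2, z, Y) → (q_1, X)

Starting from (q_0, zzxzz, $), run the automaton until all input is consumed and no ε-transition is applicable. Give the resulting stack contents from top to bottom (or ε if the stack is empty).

(q_0, zzxzz, $)
  read z, top $: go to q_1, push X$ → (q_1, zxzz, X$)
  ε-move, top X: go to q_2, push XX → (q_2, zxzz, XX$)
  read z, top X: go to q_0, push Y → (q_0, xzz, YX$)
  read x, top Y: go to q_0, push ε → (q_0, zz, X$)
  read z, top X: go to q_0, push XX → (q_0, z, XX$)
  read z, top X: go to q_0, push XX → (q_0, ε, XXX$)
All input consumed in state q_0 with stack XXX$.

XXX$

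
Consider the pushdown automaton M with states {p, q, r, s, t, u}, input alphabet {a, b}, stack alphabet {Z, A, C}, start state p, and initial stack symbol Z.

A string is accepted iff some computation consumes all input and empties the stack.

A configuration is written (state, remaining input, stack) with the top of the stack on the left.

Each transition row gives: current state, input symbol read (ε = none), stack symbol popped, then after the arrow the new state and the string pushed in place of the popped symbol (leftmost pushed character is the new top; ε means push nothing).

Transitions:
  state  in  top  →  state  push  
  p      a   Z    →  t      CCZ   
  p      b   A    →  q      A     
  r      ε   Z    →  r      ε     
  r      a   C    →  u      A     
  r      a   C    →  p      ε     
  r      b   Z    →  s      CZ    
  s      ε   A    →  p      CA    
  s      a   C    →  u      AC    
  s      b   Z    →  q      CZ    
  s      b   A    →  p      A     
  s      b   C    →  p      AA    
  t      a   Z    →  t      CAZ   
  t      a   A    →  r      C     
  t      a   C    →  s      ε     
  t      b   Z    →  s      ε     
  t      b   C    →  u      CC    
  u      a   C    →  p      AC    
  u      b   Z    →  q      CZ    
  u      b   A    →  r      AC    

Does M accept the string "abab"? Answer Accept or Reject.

No computation consumes all input and empties the stack.

Reject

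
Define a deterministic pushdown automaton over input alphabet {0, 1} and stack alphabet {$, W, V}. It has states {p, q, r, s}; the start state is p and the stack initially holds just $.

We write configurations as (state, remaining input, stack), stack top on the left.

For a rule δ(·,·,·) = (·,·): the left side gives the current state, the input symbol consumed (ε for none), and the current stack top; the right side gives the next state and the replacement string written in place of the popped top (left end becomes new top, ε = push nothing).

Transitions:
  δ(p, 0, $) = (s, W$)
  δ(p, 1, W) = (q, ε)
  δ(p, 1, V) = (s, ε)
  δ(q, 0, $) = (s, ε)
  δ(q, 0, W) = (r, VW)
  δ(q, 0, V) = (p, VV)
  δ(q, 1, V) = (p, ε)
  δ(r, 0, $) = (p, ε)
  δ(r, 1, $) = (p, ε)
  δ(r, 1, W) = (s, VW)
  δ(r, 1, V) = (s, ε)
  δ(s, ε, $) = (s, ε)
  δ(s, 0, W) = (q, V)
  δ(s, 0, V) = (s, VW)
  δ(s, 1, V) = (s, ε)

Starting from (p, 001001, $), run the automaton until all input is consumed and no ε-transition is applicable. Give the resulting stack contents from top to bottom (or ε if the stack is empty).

(p, 001001, $)
  read 0, top $: go to s, push W$ → (s, 01001, W$)
  read 0, top W: go to q, push V → (q, 1001, V$)
  read 1, top V: go to p, push ε → (p, 001, $)
  read 0, top $: go to s, push W$ → (s, 01, W$)
  read 0, top W: go to q, push V → (q, 1, V$)
  read 1, top V: go to p, push ε → (p, ε, $)
All input consumed in state p with stack $.

$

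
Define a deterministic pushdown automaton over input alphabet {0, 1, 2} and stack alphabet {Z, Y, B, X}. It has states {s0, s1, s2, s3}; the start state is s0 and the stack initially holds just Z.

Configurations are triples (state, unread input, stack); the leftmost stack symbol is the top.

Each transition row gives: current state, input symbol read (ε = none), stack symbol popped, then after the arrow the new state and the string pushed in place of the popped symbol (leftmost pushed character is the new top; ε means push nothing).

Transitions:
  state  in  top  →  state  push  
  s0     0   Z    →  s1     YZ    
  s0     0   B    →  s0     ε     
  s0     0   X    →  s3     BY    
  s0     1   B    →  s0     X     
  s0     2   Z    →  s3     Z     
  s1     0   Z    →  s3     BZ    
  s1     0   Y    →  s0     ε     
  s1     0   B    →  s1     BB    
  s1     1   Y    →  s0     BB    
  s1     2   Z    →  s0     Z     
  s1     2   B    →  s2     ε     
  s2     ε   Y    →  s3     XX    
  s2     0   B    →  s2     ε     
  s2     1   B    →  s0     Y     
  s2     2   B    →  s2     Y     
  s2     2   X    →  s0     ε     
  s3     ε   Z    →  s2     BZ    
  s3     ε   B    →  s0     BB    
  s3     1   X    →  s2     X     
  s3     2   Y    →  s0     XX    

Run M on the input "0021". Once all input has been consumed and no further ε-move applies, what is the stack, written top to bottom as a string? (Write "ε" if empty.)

(s0, 0021, Z) ⊢ (s1, 021, YZ) ⊢ (s0, 21, Z) ⊢ (s3, 1, Z) ⊢ (s2, 1, BZ) ⊢ (s0, ε, YZ)
All input consumed in state s0 with stack YZ.

YZ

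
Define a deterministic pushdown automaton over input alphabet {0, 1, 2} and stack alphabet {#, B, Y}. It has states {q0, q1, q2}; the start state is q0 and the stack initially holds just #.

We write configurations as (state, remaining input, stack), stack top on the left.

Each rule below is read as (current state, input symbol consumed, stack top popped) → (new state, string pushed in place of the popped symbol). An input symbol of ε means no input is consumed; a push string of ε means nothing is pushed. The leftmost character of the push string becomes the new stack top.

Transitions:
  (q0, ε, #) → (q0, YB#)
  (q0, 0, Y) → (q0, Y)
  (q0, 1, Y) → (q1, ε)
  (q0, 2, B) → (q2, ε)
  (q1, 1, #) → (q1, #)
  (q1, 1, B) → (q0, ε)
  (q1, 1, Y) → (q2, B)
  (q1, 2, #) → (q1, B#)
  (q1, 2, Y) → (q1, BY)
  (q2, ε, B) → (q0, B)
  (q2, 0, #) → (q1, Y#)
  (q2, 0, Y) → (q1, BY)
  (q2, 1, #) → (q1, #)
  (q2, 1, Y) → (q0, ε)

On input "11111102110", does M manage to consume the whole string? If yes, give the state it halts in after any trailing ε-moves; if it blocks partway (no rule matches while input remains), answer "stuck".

(q0, 11111102110, #)
  ε-move, top #: go to q0, push YB# → (q0, 11111102110, YB#)
  read 1, top Y: go to q1, push ε → (q1, 1111102110, B#)
  read 1, top B: go to q0, push ε → (q0, 111102110, #)
  ε-move, top #: go to q0, push YB# → (q0, 111102110, YB#)
  read 1, top Y: go to q1, push ε → (q1, 11102110, B#)
  read 1, top B: go to q0, push ε → (q0, 1102110, #)
  ε-move, top #: go to q0, push YB# → (q0, 1102110, YB#)
  read 1, top Y: go to q1, push ε → (q1, 102110, B#)
  read 1, top B: go to q0, push ε → (q0, 02110, #)
  ε-move, top #: go to q0, push YB# → (q0, 02110, YB#)
  read 0, top Y: go to q0, push Y → (q0, 2110, YB#)
No transition for (q0, 2, top Y); M blocks with input 2110 remaining.

stuck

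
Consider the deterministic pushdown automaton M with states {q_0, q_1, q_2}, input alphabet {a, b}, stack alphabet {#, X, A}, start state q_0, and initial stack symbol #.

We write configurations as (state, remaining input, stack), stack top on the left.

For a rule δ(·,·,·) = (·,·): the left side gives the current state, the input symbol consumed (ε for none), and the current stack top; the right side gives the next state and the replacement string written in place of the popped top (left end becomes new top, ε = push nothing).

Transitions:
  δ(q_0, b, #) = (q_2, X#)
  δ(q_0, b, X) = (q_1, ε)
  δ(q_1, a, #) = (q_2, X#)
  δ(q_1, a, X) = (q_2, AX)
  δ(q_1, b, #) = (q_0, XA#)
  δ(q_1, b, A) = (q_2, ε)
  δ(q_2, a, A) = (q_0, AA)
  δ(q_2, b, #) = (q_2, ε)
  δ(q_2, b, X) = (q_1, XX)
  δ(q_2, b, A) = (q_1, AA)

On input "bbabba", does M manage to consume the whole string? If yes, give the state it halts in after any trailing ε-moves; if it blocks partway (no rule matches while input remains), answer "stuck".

(q_0, bbabba, #)
  read b, top #: go to q_2, push X# → (q_2, babba, X#)
  read b, top X: go to q_1, push XX → (q_1, abba, XX#)
  read a, top X: go to q_2, push AX → (q_2, bba, AXX#)
  read b, top A: go to q_1, push AA → (q_1, ba, AAXX#)
  read b, top A: go to q_2, push ε → (q_2, a, AXX#)
  read a, top A: go to q_0, push AA → (q_0, ε, AAXX#)
All input consumed; M is in state q_0.

q_0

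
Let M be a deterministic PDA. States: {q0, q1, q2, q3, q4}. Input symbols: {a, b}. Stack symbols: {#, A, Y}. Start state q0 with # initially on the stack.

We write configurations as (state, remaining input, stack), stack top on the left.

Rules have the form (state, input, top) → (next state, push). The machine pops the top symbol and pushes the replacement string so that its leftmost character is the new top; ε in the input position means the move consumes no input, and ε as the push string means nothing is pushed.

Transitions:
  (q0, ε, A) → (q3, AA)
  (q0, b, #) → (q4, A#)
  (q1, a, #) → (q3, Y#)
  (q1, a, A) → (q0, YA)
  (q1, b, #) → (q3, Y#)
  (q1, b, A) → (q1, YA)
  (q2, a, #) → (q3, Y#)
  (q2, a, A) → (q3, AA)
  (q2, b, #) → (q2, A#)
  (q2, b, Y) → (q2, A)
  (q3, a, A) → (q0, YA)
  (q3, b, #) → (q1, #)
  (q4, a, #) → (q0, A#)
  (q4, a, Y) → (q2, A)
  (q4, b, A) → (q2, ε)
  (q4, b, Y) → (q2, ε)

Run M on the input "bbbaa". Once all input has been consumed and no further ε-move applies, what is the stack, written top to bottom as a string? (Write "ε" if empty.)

YAA#

(q0, bbbaa, #)
  read b, top #: go to q4, push A# → (q4, bbaa, A#)
  read b, top A: go to q2, push ε → (q2, baa, #)
  read b, top #: go to q2, push A# → (q2, aa, A#)
  read a, top A: go to q3, push AA → (q3, a, AA#)
  read a, top A: go to q0, push YA → (q0, ε, YAA#)
All input consumed in state q0 with stack YAA#.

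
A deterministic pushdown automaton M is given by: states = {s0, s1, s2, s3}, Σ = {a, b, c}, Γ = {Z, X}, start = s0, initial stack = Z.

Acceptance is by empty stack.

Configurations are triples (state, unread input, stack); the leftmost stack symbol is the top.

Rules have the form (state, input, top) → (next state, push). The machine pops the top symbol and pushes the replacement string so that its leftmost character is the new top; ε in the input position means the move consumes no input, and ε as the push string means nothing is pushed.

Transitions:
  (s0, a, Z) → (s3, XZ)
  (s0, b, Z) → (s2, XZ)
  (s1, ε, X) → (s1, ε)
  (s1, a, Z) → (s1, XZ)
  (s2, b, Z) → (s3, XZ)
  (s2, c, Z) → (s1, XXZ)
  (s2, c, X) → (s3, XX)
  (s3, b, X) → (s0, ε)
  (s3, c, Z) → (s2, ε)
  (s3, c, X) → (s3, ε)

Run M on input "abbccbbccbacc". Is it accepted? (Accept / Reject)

(s0, abbccbbccbacc, Z)
  read a, top Z: go to s3, push XZ → (s3, bbccbbccbacc, XZ)
  read b, top X: go to s0, push ε → (s0, bccbbccbacc, Z)
  read b, top Z: go to s2, push XZ → (s2, ccbbccbacc, XZ)
  read c, top X: go to s3, push XX → (s3, cbbccbacc, XXZ)
  read c, top X: go to s3, push ε → (s3, bbccbacc, XZ)
  read b, top X: go to s0, push ε → (s0, bccbacc, Z)
  read b, top Z: go to s2, push XZ → (s2, ccbacc, XZ)
  read c, top X: go to s3, push XX → (s3, cbacc, XXZ)
  read c, top X: go to s3, push ε → (s3, bacc, XZ)
  read b, top X: go to s0, push ε → (s0, acc, Z)
  read a, top Z: go to s3, push XZ → (s3, cc, XZ)
  read c, top X: go to s3, push ε → (s3, c, Z)
  read c, top Z: go to s2, push ε → (s2, ε, ε)
All input consumed and the stack is empty.

Accept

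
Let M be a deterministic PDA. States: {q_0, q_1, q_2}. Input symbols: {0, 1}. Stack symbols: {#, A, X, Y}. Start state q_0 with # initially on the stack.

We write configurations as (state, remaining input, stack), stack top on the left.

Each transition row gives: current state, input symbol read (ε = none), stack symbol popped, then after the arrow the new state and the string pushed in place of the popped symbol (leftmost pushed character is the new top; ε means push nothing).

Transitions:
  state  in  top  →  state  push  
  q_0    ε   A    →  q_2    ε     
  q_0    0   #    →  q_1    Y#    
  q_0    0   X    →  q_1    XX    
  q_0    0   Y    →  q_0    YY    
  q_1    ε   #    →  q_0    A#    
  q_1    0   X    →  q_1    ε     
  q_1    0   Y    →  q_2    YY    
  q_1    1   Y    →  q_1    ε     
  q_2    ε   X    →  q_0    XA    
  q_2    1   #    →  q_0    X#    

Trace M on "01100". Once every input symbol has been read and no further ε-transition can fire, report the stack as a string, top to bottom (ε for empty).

X#

(q_0, 01100, #)
  read 0, top #: go to q_1, push Y# → (q_1, 1100, Y#)
  read 1, top Y: go to q_1, push ε → (q_1, 100, #)
  ε-move, top #: go to q_0, push A# → (q_0, 100, A#)
  ε-move, top A: go to q_2, push ε → (q_2, 100, #)
  read 1, top #: go to q_0, push X# → (q_0, 00, X#)
  read 0, top X: go to q_1, push XX → (q_1, 0, XX#)
  read 0, top X: go to q_1, push ε → (q_1, ε, X#)
All input consumed in state q_1 with stack X#.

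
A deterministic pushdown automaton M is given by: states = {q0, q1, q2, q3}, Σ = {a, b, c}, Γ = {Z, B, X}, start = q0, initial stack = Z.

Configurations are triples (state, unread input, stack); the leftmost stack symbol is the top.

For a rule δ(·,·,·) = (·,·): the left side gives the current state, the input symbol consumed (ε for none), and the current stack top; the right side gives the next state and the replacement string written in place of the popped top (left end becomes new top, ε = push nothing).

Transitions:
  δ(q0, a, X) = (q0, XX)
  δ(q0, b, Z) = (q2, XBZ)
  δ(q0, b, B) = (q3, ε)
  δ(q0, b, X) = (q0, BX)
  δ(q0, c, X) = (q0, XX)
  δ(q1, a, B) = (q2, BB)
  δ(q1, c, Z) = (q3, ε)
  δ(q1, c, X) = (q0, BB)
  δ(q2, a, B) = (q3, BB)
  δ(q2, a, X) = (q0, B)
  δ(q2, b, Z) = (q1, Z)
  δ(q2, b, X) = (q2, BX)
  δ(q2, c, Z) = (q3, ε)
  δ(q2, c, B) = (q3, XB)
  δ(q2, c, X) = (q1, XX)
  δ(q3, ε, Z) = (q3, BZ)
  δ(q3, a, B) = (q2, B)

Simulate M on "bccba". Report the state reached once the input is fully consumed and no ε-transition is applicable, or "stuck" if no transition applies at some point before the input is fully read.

(q0, bccba, Z) ⊢ (q2, ccba, XBZ) ⊢ (q1, cba, XXBZ) ⊢ (q0, ba, BBXBZ) ⊢ (q3, a, BXBZ) ⊢ (q2, ε, BXBZ)
All input consumed; M is in state q2.

q2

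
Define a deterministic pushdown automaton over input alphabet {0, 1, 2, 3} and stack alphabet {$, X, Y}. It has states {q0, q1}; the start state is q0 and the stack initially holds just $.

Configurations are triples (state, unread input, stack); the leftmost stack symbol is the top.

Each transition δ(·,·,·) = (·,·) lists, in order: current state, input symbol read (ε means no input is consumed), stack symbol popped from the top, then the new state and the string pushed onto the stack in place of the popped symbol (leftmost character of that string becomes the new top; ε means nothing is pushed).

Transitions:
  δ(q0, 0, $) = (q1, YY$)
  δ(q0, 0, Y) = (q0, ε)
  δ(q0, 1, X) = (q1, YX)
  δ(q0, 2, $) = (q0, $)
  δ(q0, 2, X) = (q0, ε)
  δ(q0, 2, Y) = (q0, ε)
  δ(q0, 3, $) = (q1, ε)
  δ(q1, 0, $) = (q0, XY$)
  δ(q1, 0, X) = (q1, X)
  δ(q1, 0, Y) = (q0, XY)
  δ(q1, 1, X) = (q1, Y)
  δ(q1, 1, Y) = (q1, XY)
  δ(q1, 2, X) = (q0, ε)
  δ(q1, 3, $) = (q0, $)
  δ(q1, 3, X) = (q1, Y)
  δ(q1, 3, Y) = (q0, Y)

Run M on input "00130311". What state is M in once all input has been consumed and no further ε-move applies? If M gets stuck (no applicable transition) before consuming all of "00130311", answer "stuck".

(q0, 00130311, $)
  read 0, top $: go to q1, push YY$ → (q1, 0130311, YY$)
  read 0, top Y: go to q0, push XY → (q0, 130311, XYY$)
  read 1, top X: go to q1, push YX → (q1, 30311, YXYY$)
  read 3, top Y: go to q0, push Y → (q0, 0311, YXYY$)
  read 0, top Y: go to q0, push ε → (q0, 311, XYY$)
No transition for (q0, 3, top X); M blocks with input 311 remaining.

stuck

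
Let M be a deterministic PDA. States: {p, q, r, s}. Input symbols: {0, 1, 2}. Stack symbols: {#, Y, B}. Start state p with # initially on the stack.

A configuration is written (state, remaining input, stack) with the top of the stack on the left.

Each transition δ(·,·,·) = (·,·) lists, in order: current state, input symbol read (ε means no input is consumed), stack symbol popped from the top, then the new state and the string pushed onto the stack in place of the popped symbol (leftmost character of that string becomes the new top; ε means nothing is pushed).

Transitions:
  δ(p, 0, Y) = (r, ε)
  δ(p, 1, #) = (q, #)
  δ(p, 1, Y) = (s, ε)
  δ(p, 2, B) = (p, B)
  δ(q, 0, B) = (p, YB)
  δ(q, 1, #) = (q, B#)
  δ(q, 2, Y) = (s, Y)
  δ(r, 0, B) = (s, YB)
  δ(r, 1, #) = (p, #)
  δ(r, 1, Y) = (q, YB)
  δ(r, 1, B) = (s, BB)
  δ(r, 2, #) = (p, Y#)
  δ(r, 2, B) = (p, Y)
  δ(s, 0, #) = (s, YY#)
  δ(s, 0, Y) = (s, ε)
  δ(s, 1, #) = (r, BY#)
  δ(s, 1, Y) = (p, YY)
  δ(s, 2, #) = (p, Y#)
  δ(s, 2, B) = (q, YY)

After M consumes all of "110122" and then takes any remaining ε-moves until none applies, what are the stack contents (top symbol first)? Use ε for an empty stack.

YY#

(p, 110122, #) ⊢ (q, 10122, #) ⊢ (q, 0122, B#) ⊢ (p, 122, YB#) ⊢ (s, 22, B#) ⊢ (q, 2, YY#) ⊢ (s, ε, YY#)
All input consumed in state s with stack YY#.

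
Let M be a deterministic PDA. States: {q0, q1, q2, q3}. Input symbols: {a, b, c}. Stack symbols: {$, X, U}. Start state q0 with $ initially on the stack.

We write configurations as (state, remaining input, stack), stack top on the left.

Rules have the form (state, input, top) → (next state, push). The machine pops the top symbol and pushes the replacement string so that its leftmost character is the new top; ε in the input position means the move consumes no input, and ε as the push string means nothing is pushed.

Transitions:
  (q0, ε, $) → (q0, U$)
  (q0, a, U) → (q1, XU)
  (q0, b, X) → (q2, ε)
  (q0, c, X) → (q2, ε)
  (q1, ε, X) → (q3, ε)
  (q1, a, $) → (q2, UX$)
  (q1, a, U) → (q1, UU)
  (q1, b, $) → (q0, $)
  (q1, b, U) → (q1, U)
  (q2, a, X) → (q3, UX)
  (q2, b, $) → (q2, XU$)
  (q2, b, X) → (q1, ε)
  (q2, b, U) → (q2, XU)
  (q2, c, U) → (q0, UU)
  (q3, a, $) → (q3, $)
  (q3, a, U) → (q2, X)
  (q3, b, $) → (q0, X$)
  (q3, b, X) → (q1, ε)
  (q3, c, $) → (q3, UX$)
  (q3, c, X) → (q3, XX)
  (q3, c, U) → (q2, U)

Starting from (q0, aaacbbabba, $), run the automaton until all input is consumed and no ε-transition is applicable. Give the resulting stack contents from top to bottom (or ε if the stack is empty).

UUUX$

(q0, aaacbbabba, $) ⊢ (q0, aaacbbabba, U$) ⊢ (q1, aacbbabba, XU$) ⊢ (q3, aacbbabba, U$) ⊢ (q2, acbbabba, X$) ⊢ (q3, cbbabba, UX$) ⊢ (q2, bbabba, UX$) ⊢ (q2, babba, XUX$) ⊢ (q1, abba, UX$) ⊢ (q1, bba, UUX$) ⊢ (q1, ba, UUX$) ⊢ (q1, a, UUX$) ⊢ (q1, ε, UUUX$)
All input consumed in state q1 with stack UUUX$.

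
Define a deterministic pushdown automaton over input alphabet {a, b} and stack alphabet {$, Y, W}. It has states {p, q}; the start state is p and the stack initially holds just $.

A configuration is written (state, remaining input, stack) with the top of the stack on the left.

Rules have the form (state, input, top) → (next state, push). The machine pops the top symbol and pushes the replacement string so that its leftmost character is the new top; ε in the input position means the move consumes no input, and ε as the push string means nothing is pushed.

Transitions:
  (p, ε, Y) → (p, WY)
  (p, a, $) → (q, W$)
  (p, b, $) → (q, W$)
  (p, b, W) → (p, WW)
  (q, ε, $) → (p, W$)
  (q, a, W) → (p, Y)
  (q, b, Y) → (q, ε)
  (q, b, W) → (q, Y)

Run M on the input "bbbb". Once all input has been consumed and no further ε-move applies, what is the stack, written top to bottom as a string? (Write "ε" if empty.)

WW$

(p, bbbb, $)
  read b, top $: go to q, push W$ → (q, bbb, W$)
  read b, top W: go to q, push Y → (q, bb, Y$)
  read b, top Y: go to q, push ε → (q, b, $)
  ε-move, top $: go to p, push W$ → (p, b, W$)
  read b, top W: go to p, push WW → (p, ε, WW$)
All input consumed in state p with stack WW$.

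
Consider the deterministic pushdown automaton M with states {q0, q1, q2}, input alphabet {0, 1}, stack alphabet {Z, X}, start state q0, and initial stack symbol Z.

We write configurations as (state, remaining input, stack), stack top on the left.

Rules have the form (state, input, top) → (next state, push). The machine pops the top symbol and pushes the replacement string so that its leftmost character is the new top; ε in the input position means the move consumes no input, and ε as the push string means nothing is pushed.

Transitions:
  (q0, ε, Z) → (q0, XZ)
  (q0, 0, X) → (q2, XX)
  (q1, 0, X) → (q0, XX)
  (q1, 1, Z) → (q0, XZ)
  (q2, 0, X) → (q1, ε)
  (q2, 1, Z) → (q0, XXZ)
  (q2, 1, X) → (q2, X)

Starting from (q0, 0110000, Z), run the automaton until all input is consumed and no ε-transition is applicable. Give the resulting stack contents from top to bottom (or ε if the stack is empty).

(q0, 0110000, Z)
  ε-move, top Z: go to q0, push XZ → (q0, 0110000, XZ)
  read 0, top X: go to q2, push XX → (q2, 110000, XXZ)
  read 1, top X: go to q2, push X → (q2, 10000, XXZ)
  read 1, top X: go to q2, push X → (q2, 0000, XXZ)
  read 0, top X: go to q1, push ε → (q1, 000, XZ)
  read 0, top X: go to q0, push XX → (q0, 00, XXZ)
  read 0, top X: go to q2, push XX → (q2, 0, XXXZ)
  read 0, top X: go to q1, push ε → (q1, ε, XXZ)
All input consumed in state q1 with stack XXZ.

XXZ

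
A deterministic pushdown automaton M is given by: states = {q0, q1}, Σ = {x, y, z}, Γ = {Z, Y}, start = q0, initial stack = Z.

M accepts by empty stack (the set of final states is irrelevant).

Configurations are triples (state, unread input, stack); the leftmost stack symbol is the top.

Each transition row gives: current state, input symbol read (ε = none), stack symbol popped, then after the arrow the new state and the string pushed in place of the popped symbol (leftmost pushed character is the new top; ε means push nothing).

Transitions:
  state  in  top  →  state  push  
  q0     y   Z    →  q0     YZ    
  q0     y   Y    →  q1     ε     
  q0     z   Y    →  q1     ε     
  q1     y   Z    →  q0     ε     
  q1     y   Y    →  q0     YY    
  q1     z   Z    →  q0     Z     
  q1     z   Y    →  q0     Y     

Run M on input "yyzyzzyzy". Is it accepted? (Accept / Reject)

Accept

(q0, yyzyzzyzy, Z) ⊢ (q0, yzyzzyzy, YZ) ⊢ (q1, zyzzyzy, Z) ⊢ (q0, yzzyzy, Z) ⊢ (q0, zzyzy, YZ) ⊢ (q1, zyzy, Z) ⊢ (q0, yzy, Z) ⊢ (q0, zy, YZ) ⊢ (q1, y, Z) ⊢ (q0, ε, ε)
All input consumed and the stack is empty.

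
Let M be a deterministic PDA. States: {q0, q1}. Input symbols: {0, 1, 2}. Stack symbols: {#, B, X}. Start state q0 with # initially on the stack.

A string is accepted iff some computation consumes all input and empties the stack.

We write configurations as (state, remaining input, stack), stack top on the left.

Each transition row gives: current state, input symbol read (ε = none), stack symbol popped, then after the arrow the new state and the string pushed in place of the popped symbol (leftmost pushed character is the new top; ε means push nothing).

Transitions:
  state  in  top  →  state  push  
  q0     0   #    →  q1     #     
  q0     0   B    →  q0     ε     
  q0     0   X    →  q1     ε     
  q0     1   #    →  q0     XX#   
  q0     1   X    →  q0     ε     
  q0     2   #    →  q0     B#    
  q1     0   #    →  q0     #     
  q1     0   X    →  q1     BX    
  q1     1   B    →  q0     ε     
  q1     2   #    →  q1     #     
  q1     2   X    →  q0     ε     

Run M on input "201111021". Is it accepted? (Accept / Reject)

(q0, 201111021, #)
  read 2, top #: go to q0, push B# → (q0, 01111021, B#)
  read 0, top B: go to q0, push ε → (q0, 1111021, #)
  read 1, top #: go to q0, push XX# → (q0, 111021, XX#)
  read 1, top X: go to q0, push ε → (q0, 11021, X#)
  read 1, top X: go to q0, push ε → (q0, 1021, #)
  read 1, top #: go to q0, push XX# → (q0, 021, XX#)
  read 0, top X: go to q1, push ε → (q1, 21, X#)
  read 2, top X: go to q0, push ε → (q0, 1, #)
  read 1, top #: go to q0, push XX# → (q0, ε, XX#)
All input consumed; stack is XX#, not empty, and no further ε-move applies.

Reject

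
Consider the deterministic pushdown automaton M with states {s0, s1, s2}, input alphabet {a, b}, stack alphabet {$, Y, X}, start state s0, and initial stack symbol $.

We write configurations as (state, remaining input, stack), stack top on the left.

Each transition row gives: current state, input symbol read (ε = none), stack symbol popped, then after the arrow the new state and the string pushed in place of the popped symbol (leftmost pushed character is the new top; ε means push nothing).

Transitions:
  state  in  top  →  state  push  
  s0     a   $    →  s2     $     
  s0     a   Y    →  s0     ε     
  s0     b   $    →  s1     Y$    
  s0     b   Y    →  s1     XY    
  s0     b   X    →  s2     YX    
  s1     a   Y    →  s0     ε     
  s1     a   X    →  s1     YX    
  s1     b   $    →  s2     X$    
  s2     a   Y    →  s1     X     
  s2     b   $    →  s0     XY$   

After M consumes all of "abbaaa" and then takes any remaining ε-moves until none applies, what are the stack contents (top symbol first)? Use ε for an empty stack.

(s0, abbaaa, $) ⊢ (s2, bbaaa, $) ⊢ (s0, baaa, XY$) ⊢ (s2, aaa, YXY$) ⊢ (s1, aa, XXY$) ⊢ (s1, a, YXXY$) ⊢ (s0, ε, XXY$)
All input consumed in state s0 with stack XXY$.

XXY$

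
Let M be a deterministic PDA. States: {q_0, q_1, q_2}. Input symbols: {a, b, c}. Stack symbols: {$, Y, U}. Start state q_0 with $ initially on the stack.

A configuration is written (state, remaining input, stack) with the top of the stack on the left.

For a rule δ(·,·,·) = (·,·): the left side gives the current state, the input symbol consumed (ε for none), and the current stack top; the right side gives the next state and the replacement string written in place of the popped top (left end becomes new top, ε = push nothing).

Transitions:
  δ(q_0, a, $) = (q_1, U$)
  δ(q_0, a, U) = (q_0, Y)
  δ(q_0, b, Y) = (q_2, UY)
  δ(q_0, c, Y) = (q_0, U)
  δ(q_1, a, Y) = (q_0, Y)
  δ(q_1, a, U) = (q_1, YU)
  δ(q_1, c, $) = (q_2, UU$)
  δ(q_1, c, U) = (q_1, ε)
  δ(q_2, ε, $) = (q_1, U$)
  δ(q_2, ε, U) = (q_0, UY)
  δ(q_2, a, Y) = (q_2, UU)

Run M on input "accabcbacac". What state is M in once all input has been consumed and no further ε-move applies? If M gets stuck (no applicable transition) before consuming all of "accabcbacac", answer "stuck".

stuck

(q_0, accabcbacac, $)
  read a, top $: go to q_1, push U$ → (q_1, ccabcbacac, U$)
  read c, top U: go to q_1, push ε → (q_1, cabcbacac, $)
  read c, top $: go to q_2, push UU$ → (q_2, abcbacac, UU$)
  ε-move, top U: go to q_0, push UY → (q_0, abcbacac, UYU$)
  read a, top U: go to q_0, push Y → (q_0, bcbacac, YYU$)
  read b, top Y: go to q_2, push UY → (q_2, cbacac, UYYU$)
  ε-move, top U: go to q_0, push UY → (q_0, cbacac, UYYYU$)
No transition for (q_0, c, top U); M blocks with input cbacac remaining.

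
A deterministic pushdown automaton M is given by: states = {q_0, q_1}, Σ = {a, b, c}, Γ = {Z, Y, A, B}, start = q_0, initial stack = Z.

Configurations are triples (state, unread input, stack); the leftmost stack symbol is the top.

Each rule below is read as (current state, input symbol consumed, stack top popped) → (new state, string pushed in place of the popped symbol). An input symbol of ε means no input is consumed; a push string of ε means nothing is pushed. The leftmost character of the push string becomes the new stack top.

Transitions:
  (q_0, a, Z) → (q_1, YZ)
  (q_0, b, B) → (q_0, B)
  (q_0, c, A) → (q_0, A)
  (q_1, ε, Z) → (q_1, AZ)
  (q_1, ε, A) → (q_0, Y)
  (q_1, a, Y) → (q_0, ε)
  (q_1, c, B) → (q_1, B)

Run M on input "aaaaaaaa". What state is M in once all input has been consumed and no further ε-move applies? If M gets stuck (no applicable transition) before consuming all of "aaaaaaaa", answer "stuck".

(q_0, aaaaaaaa, Z)
  read a, top Z: go to q_1, push YZ → (q_1, aaaaaaa, YZ)
  read a, top Y: go to q_0, push ε → (q_0, aaaaaa, Z)
  read a, top Z: go to q_1, push YZ → (q_1, aaaaa, YZ)
  read a, top Y: go to q_0, push ε → (q_0, aaaa, Z)
  read a, top Z: go to q_1, push YZ → (q_1, aaa, YZ)
  read a, top Y: go to q_0, push ε → (q_0, aa, Z)
  read a, top Z: go to q_1, push YZ → (q_1, a, YZ)
  read a, top Y: go to q_0, push ε → (q_0, ε, Z)
All input consumed; M is in state q_0.

q_0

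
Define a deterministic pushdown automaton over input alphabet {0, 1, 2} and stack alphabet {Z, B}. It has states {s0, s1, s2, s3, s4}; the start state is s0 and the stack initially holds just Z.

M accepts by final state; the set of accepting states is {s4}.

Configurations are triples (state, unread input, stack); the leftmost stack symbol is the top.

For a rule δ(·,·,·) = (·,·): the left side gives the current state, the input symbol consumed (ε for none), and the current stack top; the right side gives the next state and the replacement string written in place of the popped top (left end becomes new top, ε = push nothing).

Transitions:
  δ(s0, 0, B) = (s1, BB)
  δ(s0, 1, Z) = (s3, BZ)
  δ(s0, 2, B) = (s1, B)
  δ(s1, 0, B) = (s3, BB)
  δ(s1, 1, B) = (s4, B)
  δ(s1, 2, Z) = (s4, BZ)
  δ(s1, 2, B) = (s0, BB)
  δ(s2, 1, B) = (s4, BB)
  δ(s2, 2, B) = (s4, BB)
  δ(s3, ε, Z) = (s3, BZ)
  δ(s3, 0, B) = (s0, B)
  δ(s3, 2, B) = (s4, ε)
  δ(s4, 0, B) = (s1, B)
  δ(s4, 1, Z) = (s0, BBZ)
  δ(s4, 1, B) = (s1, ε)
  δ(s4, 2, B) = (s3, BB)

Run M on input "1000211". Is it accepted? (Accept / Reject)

Accept

(s0, 1000211, Z)
  read 1, top Z: go to s3, push BZ → (s3, 000211, BZ)
  read 0, top B: go to s0, push B → (s0, 00211, BZ)
  read 0, top B: go to s1, push BB → (s1, 0211, BBZ)
  read 0, top B: go to s3, push BB → (s3, 211, BBBZ)
  read 2, top B: go to s4, push ε → (s4, 11, BBZ)
  read 1, top B: go to s1, push ε → (s1, 1, BZ)
  read 1, top B: go to s4, push B → (s4, ε, BZ)
All input consumed; state s4 ∈ F.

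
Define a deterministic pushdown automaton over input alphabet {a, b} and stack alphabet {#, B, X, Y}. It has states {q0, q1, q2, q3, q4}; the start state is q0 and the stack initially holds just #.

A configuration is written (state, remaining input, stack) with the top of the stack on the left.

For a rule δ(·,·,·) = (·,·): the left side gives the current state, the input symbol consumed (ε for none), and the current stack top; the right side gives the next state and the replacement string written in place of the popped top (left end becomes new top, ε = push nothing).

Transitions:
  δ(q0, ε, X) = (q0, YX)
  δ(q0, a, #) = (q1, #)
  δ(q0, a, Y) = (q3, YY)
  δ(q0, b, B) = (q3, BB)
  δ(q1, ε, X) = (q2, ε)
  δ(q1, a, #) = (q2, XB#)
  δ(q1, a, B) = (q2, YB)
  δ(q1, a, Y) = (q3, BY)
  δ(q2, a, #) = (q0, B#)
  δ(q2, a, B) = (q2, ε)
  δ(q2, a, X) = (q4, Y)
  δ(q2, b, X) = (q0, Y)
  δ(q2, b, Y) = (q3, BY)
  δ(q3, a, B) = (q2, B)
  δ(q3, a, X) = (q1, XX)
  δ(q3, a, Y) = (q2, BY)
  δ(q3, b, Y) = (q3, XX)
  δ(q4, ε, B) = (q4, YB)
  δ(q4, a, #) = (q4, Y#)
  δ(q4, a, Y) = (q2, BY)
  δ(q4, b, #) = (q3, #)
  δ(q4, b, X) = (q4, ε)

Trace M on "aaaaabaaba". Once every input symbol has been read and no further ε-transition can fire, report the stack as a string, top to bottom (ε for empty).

BYB#

(q0, aaaaabaaba, #) ⊢ (q1, aaaabaaba, #) ⊢ (q2, aaabaaba, XB#) ⊢ (q4, aabaaba, YB#) ⊢ (q2, abaaba, BYB#) ⊢ (q2, baaba, YB#) ⊢ (q3, aaba, BYB#) ⊢ (q2, aba, BYB#) ⊢ (q2, ba, YB#) ⊢ (q3, a, BYB#) ⊢ (q2, ε, BYB#)
All input consumed in state q2 with stack BYB#.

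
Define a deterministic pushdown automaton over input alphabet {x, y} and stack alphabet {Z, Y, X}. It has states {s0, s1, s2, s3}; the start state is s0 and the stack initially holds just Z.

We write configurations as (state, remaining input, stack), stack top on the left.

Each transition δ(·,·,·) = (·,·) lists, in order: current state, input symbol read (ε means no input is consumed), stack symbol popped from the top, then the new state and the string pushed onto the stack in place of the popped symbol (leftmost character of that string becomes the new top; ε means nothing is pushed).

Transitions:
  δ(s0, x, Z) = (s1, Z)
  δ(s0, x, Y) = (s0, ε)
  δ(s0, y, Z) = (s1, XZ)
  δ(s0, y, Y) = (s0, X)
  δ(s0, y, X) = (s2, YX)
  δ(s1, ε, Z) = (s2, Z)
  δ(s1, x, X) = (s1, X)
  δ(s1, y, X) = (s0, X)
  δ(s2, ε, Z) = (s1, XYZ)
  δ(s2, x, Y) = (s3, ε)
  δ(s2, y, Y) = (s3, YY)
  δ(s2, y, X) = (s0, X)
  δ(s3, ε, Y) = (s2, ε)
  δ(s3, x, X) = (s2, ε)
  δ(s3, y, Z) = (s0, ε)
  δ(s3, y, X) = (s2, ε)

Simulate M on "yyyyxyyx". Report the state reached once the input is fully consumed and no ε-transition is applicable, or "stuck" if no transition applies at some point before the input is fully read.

(s0, yyyyxyyx, Z) ⊢ (s1, yyyxyyx, XZ) ⊢ (s0, yyxyyx, XZ) ⊢ (s2, yxyyx, YXZ) ⊢ (s3, xyyx, YYXZ) ⊢ (s2, xyyx, YXZ) ⊢ (s3, yyx, XZ) ⊢ (s2, yx, Z) ⊢ (s1, yx, XYZ) ⊢ (s0, x, XYZ)
No transition for (s0, x, top X); M blocks with input x remaining.

stuck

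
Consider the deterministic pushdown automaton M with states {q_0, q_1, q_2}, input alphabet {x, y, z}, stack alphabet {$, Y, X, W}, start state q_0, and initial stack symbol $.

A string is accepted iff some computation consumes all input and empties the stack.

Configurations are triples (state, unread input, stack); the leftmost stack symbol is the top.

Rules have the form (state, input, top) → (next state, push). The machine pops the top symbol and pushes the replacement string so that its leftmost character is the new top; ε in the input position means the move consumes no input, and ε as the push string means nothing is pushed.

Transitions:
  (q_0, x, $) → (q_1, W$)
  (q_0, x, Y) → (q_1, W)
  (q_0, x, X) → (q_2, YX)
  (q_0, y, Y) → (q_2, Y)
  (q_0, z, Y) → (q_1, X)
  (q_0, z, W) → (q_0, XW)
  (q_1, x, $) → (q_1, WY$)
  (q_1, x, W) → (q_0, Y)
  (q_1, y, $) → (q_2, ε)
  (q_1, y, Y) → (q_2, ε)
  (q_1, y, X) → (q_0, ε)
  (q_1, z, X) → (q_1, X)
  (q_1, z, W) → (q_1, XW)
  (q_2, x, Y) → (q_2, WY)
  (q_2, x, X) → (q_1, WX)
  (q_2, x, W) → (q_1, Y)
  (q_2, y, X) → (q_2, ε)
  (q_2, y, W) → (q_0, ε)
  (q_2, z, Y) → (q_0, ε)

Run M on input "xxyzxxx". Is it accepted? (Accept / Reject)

(q_0, xxyzxxx, $)
  read x, top $: go to q_1, push W$ → (q_1, xyzxxx, W$)
  read x, top W: go to q_0, push Y → (q_0, yzxxx, Y$)
  read y, top Y: go to q_2, push Y → (q_2, zxxx, Y$)
  read z, top Y: go to q_0, push ε → (q_0, xxx, $)
  read x, top $: go to q_1, push W$ → (q_1, xx, W$)
  read x, top W: go to q_0, push Y → (q_0, x, Y$)
  read x, top Y: go to q_1, push W → (q_1, ε, W$)
All input consumed; stack is W$, not empty, and no further ε-move applies.

Reject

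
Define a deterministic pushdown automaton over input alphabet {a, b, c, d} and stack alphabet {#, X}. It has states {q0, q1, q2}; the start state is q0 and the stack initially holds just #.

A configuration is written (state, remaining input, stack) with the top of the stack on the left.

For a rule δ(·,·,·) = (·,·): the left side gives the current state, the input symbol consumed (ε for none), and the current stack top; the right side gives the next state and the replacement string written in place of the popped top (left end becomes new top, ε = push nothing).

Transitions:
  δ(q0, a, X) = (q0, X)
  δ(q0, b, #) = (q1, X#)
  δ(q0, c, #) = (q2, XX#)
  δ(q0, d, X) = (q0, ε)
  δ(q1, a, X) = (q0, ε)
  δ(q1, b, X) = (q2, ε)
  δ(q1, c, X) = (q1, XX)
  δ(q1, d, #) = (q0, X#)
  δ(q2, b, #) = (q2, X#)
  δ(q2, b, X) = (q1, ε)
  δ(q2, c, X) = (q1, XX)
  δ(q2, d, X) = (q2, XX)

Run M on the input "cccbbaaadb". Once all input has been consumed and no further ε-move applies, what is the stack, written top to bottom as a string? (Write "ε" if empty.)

(q0, cccbbaaadb, #) ⊢ (q2, ccbbaaadb, XX#) ⊢ (q1, cbbaaadb, XXX#) ⊢ (q1, bbaaadb, XXXX#) ⊢ (q2, baaadb, XXX#) ⊢ (q1, aaadb, XX#) ⊢ (q0, aadb, X#) ⊢ (q0, adb, X#) ⊢ (q0, db, X#) ⊢ (q0, b, #) ⊢ (q1, ε, X#)
All input consumed in state q1 with stack X#.

X#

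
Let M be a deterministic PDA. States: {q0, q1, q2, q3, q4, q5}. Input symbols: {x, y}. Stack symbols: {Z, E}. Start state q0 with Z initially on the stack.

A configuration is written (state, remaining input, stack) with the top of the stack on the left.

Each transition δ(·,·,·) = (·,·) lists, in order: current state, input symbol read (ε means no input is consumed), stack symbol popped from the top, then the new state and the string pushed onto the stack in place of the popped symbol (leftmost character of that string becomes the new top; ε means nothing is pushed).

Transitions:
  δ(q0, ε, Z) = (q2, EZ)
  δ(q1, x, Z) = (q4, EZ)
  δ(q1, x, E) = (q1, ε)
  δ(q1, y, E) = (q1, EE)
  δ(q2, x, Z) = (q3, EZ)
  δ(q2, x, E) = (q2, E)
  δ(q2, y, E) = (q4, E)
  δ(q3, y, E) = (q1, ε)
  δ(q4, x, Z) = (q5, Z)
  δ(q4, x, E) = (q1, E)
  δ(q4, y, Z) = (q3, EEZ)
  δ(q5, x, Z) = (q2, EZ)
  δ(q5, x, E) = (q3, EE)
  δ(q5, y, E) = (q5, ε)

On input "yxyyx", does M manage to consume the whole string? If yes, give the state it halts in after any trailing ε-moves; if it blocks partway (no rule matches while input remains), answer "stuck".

(q0, yxyyx, Z) ⊢ (q2, yxyyx, EZ) ⊢ (q4, xyyx, EZ) ⊢ (q1, yyx, EZ) ⊢ (q1, yx, EEZ) ⊢ (q1, x, EEEZ) ⊢ (q1, ε, EEZ)
All input consumed; M is in state q1.

q1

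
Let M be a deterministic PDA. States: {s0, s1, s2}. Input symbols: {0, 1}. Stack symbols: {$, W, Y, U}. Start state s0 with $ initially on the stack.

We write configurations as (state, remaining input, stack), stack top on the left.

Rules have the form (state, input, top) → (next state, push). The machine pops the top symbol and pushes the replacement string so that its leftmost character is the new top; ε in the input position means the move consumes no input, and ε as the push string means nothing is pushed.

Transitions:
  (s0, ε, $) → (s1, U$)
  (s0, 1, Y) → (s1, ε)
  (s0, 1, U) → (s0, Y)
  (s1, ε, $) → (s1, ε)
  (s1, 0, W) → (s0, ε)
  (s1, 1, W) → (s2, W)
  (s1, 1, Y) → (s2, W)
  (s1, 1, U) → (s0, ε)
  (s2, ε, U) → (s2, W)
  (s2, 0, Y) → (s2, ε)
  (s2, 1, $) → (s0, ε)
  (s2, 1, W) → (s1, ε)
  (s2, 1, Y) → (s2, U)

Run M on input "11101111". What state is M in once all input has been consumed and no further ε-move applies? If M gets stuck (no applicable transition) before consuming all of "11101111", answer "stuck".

stuck

(s0, 11101111, $)
  ε-move, top $: go to s1, push U$ → (s1, 11101111, U$)
  read 1, top U: go to s0, push ε → (s0, 1101111, $)
  ε-move, top $: go to s1, push U$ → (s1, 1101111, U$)
  read 1, top U: go to s0, push ε → (s0, 101111, $)
  ε-move, top $: go to s1, push U$ → (s1, 101111, U$)
  read 1, top U: go to s0, push ε → (s0, 01111, $)
  ε-move, top $: go to s1, push U$ → (s1, 01111, U$)
No transition for (s1, 0, top U); M blocks with input 01111 remaining.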